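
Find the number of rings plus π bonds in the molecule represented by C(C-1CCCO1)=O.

Molecular formula from the SMILES: C5H8O2.
DoU = (2C + 2 + N − H − X)/2 = (2·5 + 2 + 0 − 8 − 0)/2 = 4/2 = 2.
(Structurally: 1 ring(s) + 1 π bond(s) = 2.)

2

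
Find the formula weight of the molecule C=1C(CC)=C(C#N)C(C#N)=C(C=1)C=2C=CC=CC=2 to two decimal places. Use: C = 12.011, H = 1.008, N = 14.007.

Molecular formula: C16H12N2.
M = 16×12.011 + 12×1.008 + 2×14.007 = 232.29 g/mol.

232.29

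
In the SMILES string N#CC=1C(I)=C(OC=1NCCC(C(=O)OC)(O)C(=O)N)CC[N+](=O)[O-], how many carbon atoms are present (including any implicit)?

The symbol for carbon appears 13 times in the SMILES.

13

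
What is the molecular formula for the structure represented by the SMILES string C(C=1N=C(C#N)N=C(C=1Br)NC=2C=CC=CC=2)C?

Heavy atoms from the SMILES: 1 Br, 13 C, 4 N.
Implicit hydrogens by atom environment:
  5 × C (aromatic): 1 H each → 5
  5 × C (aromatic): no H
  2 × N (aromatic): no H
  1 × Br: no H
  1 × C: 3 H
  1 × C: 2 H
  1 × C: no H
  1 × N: 1 H
  1 × N: no H
  Total hydrogens = 11.
Molecular formula: C13H11BrN4

C13H11BrN4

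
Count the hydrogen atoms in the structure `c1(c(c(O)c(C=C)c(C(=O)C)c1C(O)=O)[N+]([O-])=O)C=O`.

9

Hydrogens are implicit in SMILES; fill each atom to its normal valence:
  6 × C (aromatic): no H
  4 × O: no H
  2 × C: 1 H each → 2
  2 × C: no H
  2 × O: 1 H each → 2
  1 × C: 3 H
  1 × C: 2 H
  1 × N (charge +1): no H
  1 × O (charge -1): no H
  Total hydrogens = 9.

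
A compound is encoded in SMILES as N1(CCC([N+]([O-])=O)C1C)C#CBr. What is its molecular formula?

Heavy atoms from the SMILES: 1 Br, 7 C, 2 N, 2 O.
Implicit hydrogens by atom environment:
  2 × C: 2 H each → 4
  2 × C: 1 H each → 2
  2 × C: no H
  1 × Br: no H
  1 × C: 3 H
  1 × N: no H
  1 × N (charge +1): no H
  1 × O: no H
  1 × O (charge -1): no H
  Total hydrogens = 9.
Molecular formula: C7H9BrN2O2

C7H9BrN2O2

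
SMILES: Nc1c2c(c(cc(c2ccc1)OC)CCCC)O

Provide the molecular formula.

Heavy atoms from the SMILES: 15 C, 1 N, 2 O.
Implicit hydrogens by atom environment:
  6 × C (aromatic): no H
  4 × C (aromatic): 1 H each → 4
  3 × C: 2 H each → 6
  2 × C: 3 H each → 6
  1 × N: 2 H
  1 × O: 1 H
  1 × O: no H
  Total hydrogens = 19.
Molecular formula: C15H19NO2

C15H19NO2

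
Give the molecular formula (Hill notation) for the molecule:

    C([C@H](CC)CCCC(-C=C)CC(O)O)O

Heavy atoms from the SMILES: 12 C, 3 O.
Implicit hydrogens by atom environment:
  7 × C: 2 H each → 14
  4 × C: 1 H each → 4
  3 × O: 1 H each → 3
  1 × C: 3 H
  Total hydrogens = 24.
Molecular formula: C12H24O3

C12H24O3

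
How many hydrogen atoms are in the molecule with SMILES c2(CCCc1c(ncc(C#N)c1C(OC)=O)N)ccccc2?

17

Hydrogens are implicit in SMILES; fill each atom to its normal valence:
  6 × C (aromatic): 1 H each → 6
  5 × C (aromatic): no H
  3 × C: 2 H each → 6
  2 × C: no H
  2 × O: no H
  1 × C: 3 H
  1 × N: 2 H
  1 × N (aromatic): no H
  1 × N: no H
  Total hydrogens = 17.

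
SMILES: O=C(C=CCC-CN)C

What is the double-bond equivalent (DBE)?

2

Molecular formula from the SMILES: C7H13NO.
DoU = (2C + 2 + N − H − X)/2 = (2·7 + 2 + 1 − 13 − 0)/2 = 4/2 = 2.
(Structurally: 0 ring(s) + 2 π bond(s) = 2.)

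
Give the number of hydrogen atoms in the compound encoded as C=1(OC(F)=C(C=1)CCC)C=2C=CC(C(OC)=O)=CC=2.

15

Hydrogens are implicit in SMILES; fill each atom to its normal valence:
  5 × C (aromatic): 1 H each → 5
  5 × C (aromatic): no H
  2 × C: 3 H each → 6
  2 × C: 2 H each → 4
  2 × O: no H
  1 × C: no H
  1 × F: no H
  1 × O (aromatic): no H
  Total hydrogens = 15.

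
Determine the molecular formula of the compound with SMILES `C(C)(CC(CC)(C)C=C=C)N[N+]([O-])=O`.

Heavy atoms from the SMILES: 10 C, 2 N, 2 O.
Implicit hydrogens by atom environment:
  3 × C: 3 H each → 9
  3 × C: 2 H each → 6
  2 × C: 1 H each → 2
  2 × C: no H
  1 × N: 1 H
  1 × N (charge +1): no H
  1 × O: no H
  1 × O (charge -1): no H
  Total hydrogens = 18.
Molecular formula: C10H18N2O2

C10H18N2O2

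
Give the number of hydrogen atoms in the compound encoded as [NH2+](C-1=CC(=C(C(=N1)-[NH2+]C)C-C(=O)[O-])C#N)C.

Hydrogens are implicit in SMILES; fill each atom to its normal valence:
  4 × C (aromatic): no H
  2 × C: 3 H each → 6
  2 × C: no H
  2 × N (charge +1): 2 H each → 4
  1 × C: 2 H
  1 × C (aromatic): 1 H
  1 × N (aromatic): no H
  1 × N: no H
  1 × O: no H
  1 × O (charge -1): no H
  Total hydrogens = 13.

13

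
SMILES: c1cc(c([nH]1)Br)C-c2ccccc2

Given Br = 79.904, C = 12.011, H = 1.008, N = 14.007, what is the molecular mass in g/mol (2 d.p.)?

236.11

Molecular formula: C11H10BrN.
M = 1×79.904 + 11×12.011 + 10×1.008 + 1×14.007 = 236.11 g/mol.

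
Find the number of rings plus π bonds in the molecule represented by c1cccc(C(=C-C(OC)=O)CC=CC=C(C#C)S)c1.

Molecular formula from the SMILES: C17H16O2S.
DoU = (2C + 2 + N − H − X)/2 = (2·17 + 2 + 0 − 16 − 0)/2 = 20/2 = 10.
(Structurally: 1 ring(s) + 9 π bond(s) = 10.)

10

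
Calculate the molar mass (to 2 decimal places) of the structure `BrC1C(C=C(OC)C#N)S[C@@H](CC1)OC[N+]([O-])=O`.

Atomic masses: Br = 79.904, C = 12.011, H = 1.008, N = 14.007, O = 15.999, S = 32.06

337.19

Molecular formula: C10H13BrN2O4S.
M = 1×79.904 + 10×12.011 + 13×1.008 + 2×14.007 + 4×15.999 + 1×32.06 = 337.19 g/mol.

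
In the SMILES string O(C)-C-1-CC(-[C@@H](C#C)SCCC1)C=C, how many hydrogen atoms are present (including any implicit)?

18

Hydrogens are implicit in SMILES; fill each atom to its normal valence:
  5 × C: 2 H each → 10
  5 × C: 1 H each → 5
  1 × C: 3 H
  1 × C: no H
  1 × O: no H
  1 × S: no H
  Total hydrogens = 18.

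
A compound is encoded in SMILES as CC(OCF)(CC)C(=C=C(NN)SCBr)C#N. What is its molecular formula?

C10H15BrFN3OS

Heavy atoms from the SMILES: 1 Br, 10 C, 1 F, 3 N, 1 O, 1 S.
Implicit hydrogens by atom environment:
  5 × C: no H
  3 × C: 2 H each → 6
  2 × C: 3 H each → 6
  1 × Br: no H
  1 × F: no H
  1 × N: 2 H
  1 × N: 1 H
  1 × N: no H
  1 × O: no H
  1 × S: no H
  Total hydrogens = 15.
Molecular formula: C10H15BrFN3OS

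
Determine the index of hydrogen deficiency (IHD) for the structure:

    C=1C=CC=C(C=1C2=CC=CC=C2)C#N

Molecular formula from the SMILES: C13H9N.
DoU = (2C + 2 + N − H − X)/2 = (2·13 + 2 + 1 − 9 − 0)/2 = 20/2 = 10.
(Structurally: 2 ring(s) + 8 π bond(s) = 10.)

10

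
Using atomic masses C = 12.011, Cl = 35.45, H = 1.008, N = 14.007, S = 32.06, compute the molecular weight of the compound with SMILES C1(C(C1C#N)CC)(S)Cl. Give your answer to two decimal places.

Molecular formula: C6H8ClNS.
M = 6×12.011 + 1×35.45 + 8×1.008 + 1×14.007 + 1×32.06 = 161.65 g/mol.

161.65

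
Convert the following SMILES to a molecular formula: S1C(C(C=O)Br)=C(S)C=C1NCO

Heavy atoms from the SMILES: 1 Br, 7 C, 1 N, 2 O, 2 S.
Implicit hydrogens by atom environment:
  3 × C (aromatic): no H
  2 × C: 1 H each → 2
  1 × Br: no H
  1 × C: 2 H
  1 × C (aromatic): 1 H
  1 × N: 1 H
  1 × O: 1 H
  1 × O: no H
  1 × S: 1 H
  1 × S (aromatic): no H
  Total hydrogens = 8.
Molecular formula: C7H8BrNO2S2

C7H8BrNO2S2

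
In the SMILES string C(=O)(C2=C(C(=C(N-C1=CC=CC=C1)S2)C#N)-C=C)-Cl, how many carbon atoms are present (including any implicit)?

14

The symbol for carbon appears 14 times in the SMILES. (Cl is a single chlorine, not C + l.)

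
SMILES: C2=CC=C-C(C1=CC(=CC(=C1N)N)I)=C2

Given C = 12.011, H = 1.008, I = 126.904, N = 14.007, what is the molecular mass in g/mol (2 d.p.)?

310.14

Molecular formula: C12H11IN2.
M = 12×12.011 + 11×1.008 + 1×126.904 + 2×14.007 = 310.14 g/mol.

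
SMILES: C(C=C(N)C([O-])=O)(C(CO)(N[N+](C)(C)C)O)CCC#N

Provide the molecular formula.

Heavy atoms from the SMILES: 12 C, 4 N, 4 O.
Implicit hydrogens by atom environment:
  4 × C: no H
  3 × C: 3 H each → 9
  3 × C: 2 H each → 6
  2 × C: 1 H each → 2
  2 × O: 1 H each → 2
  1 × N: 2 H
  1 × N: 1 H
  1 × N: no H
  1 × N (charge +1): no H
  1 × O: no H
  1 × O (charge -1): no H
  Total hydrogens = 22.
Molecular formula: C12H22N4O4

C12H22N4O4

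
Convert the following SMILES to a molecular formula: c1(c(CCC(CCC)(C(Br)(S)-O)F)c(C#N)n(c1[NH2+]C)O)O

Heavy atoms from the SMILES: 1 Br, 13 C, 1 F, 3 N, 3 O, 1 S.
Implicit hydrogens by atom environment:
  4 × C: 2 H each → 8
  4 × C (aromatic): no H
  3 × C: no H
  3 × O: 1 H each → 3
  2 × C: 3 H each → 6
  1 × Br: no H
  1 × F: no H
  1 × N (charge +1): 2 H
  1 × N (aromatic): no H
  1 × N: no H
  1 × S: 1 H
  Total hydrogens = 20.
Net charge +1.
Molecular formula: C13H20BrFN3O3S+

C13H20BrFN3O3S+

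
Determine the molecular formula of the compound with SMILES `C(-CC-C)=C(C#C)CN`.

C8H13N

Heavy atoms from the SMILES: 8 C, 1 N.
Implicit hydrogens by atom environment:
  3 × C: 2 H each → 6
  2 × C: 1 H each → 2
  2 × C: no H
  1 × C: 3 H
  1 × N: 2 H
  Total hydrogens = 13.
Molecular formula: C8H13N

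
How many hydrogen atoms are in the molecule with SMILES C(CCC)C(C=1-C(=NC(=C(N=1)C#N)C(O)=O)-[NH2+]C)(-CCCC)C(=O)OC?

27

Hydrogens are implicit in SMILES; fill each atom to its normal valence:
  6 × C: 2 H each → 12
  4 × C: 3 H each → 12
  4 × C (aromatic): no H
  4 × C: no H
  3 × O: no H
  2 × N (aromatic): no H
  1 × N (charge +1): 2 H
  1 × N: no H
  1 × O: 1 H
  Total hydrogens = 27.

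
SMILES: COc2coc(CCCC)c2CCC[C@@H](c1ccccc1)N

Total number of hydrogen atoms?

Hydrogens are implicit in SMILES; fill each atom to its normal valence:
  6 × C: 2 H each → 12
  6 × C (aromatic): 1 H each → 6
  4 × C (aromatic): no H
  2 × C: 3 H each → 6
  1 × C: 1 H
  1 × N: 2 H
  1 × O (aromatic): no H
  1 × O: no H
  Total hydrogens = 27.

27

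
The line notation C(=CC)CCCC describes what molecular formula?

C7H14

Heavy atoms from the SMILES: 7 C.
Implicit hydrogens by atom environment:
  3 × C: 2 H each → 6
  2 × C: 3 H each → 6
  2 × C: 1 H each → 2
  Total hydrogens = 14.
Molecular formula: C7H14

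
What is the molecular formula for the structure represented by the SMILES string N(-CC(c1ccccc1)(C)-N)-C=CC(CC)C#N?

C15H21N3

Heavy atoms from the SMILES: 15 C, 3 N.
Implicit hydrogens by atom environment:
  5 × C (aromatic): 1 H each → 5
  3 × C: 1 H each → 3
  2 × C: 3 H each → 6
  2 × C: 2 H each → 4
  2 × C: no H
  1 × C (aromatic): no H
  1 × N: 2 H
  1 × N: 1 H
  1 × N: no H
  Total hydrogens = 21.
Molecular formula: C15H21N3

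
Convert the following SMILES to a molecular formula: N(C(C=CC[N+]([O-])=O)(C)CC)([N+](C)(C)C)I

C10H21IN3O2+

Heavy atoms from the SMILES: 10 C, 1 I, 3 N, 2 O.
Implicit hydrogens by atom environment:
  5 × C: 3 H each → 15
  2 × C: 2 H each → 4
  2 × C: 1 H each → 2
  2 × N (charge +1): no H
  1 × C: no H
  1 × I: no H
  1 × N: no H
  1 × O: no H
  1 × O (charge -1): no H
  Total hydrogens = 21.
Net charge +1.
Molecular formula: C10H21IN3O2+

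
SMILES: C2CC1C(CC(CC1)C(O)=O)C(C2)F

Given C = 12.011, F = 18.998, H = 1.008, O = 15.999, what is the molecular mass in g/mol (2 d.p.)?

Molecular formula: C11H17FO2.
M = 11×12.011 + 1×18.998 + 17×1.008 + 2×15.999 = 200.25 g/mol.

200.25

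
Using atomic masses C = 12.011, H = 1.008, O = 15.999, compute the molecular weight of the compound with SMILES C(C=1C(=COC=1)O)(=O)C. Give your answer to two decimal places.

126.11

Molecular formula: C6H6O3.
M = 6×12.011 + 6×1.008 + 3×15.999 = 126.11 g/mol.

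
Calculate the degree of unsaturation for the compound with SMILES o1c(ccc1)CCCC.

3

Molecular formula from the SMILES: C8H12O.
DoU = (2C + 2 + N − H − X)/2 = (2·8 + 2 + 0 − 12 − 0)/2 = 6/2 = 3.
(Structurally: 1 ring(s) + 2 π bond(s) = 3.)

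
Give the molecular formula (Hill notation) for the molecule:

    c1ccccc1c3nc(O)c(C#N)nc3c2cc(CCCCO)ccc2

C21H19N3O2

Heavy atoms from the SMILES: 21 C, 3 N, 2 O.
Implicit hydrogens by atom environment:
  9 × C (aromatic): 1 H each → 9
  7 × C (aromatic): no H
  4 × C: 2 H each → 8
  2 × N (aromatic): no H
  2 × O: 1 H each → 2
  1 × C: no H
  1 × N: no H
  Total hydrogens = 19.
Molecular formula: C21H19N3O2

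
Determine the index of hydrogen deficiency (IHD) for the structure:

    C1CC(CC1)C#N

3

Molecular formula from the SMILES: C6H9N.
DoU = (2C + 2 + N − H − X)/2 = (2·6 + 2 + 1 − 9 − 0)/2 = 6/2 = 3.
(Structurally: 1 ring(s) + 2 π bond(s) = 3.)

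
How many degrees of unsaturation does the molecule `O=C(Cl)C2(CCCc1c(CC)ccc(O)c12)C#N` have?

Molecular formula from the SMILES: C14H14ClNO2.
DoU = (2C + 2 + N − H − X)/2 = (2·14 + 2 + 1 − 14 − 1)/2 = 16/2 = 8.
(Structurally: 2 ring(s) + 6 π bond(s) = 8.)

8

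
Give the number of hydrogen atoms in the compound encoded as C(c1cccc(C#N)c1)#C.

Hydrogens are implicit in SMILES; fill each atom to its normal valence:
  4 × C (aromatic): 1 H each → 4
  2 × C (aromatic): no H
  2 × C: no H
  1 × C: 1 H
  1 × N: no H
  Total hydrogens = 5.

5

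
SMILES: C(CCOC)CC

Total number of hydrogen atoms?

Hydrogens are implicit in SMILES; fill each atom to its normal valence:
  4 × C: 2 H each → 8
  2 × C: 3 H each → 6
  1 × O: no H
  Total hydrogens = 14.

14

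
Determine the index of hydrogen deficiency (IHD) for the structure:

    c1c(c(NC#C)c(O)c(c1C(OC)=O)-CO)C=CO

Molecular formula from the SMILES: C13H13NO5.
DoU = (2C + 2 + N − H − X)/2 = (2·13 + 2 + 1 − 13 − 0)/2 = 16/2 = 8.
(Structurally: 1 ring(s) + 7 π bond(s) = 8.)

8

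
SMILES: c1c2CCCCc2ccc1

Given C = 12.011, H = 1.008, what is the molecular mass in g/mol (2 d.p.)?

132.21

Molecular formula: C10H12.
M = 10×12.011 + 12×1.008 = 132.21 g/mol.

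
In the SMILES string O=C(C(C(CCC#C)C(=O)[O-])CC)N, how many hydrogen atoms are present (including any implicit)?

14

Hydrogens are implicit in SMILES; fill each atom to its normal valence:
  3 × C: 2 H each → 6
  3 × C: 1 H each → 3
  3 × C: no H
  2 × O: no H
  1 × C: 3 H
  1 × N: 2 H
  1 × O (charge -1): no H
  Total hydrogens = 14.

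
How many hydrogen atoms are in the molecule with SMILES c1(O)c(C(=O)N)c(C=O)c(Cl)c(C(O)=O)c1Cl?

Hydrogens are implicit in SMILES; fill each atom to its normal valence:
  6 × C (aromatic): no H
  3 × O: no H
  2 × C: no H
  2 × Cl: no H
  2 × O: 1 H each → 2
  1 × C: 1 H
  1 × N: 2 H
  Total hydrogens = 5.

5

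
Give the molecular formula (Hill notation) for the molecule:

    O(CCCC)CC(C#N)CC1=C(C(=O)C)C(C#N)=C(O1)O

Heavy atoms from the SMILES: 15 C, 2 N, 4 O.
Implicit hydrogens by atom environment:
  5 × C: 2 H each → 10
  4 × C (aromatic): no H
  3 × C: no H
  2 × C: 3 H each → 6
  2 × N: no H
  2 × O: no H
  1 × C: 1 H
  1 × O: 1 H
  1 × O (aromatic): no H
  Total hydrogens = 18.
Molecular formula: C15H18N2O4

C15H18N2O4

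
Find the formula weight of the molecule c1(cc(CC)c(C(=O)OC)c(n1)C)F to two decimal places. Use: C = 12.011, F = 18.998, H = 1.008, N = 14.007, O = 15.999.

197.21

Molecular formula: C10H12FNO2.
M = 10×12.011 + 1×18.998 + 12×1.008 + 1×14.007 + 2×15.999 = 197.21 g/mol.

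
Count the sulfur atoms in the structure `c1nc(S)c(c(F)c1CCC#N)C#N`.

The symbol for sulfur appears 1 time in the SMILES.

1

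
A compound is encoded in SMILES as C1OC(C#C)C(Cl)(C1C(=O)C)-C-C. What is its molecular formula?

C10H13ClO2

Heavy atoms from the SMILES: 10 C, 1 Cl, 2 O.
Implicit hydrogens by atom environment:
  3 × C: 1 H each → 3
  3 × C: no H
  2 × C: 3 H each → 6
  2 × C: 2 H each → 4
  2 × O: no H
  1 × Cl: no H
  Total hydrogens = 13.
Molecular formula: C10H13ClO2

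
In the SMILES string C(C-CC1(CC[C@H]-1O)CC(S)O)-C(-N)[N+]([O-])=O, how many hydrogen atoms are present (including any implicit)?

20

Hydrogens are implicit in SMILES; fill each atom to its normal valence:
  6 × C: 2 H each → 12
  3 × C: 1 H each → 3
  2 × O: 1 H each → 2
  1 × C: no H
  1 × N: 2 H
  1 × N (charge +1): no H
  1 × O: no H
  1 × O (charge -1): no H
  1 × S: 1 H
  Total hydrogens = 20.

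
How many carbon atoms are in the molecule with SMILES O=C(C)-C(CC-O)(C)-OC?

7

The symbol for carbon appears 7 times in the SMILES.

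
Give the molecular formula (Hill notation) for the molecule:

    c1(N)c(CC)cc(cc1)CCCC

Heavy atoms from the SMILES: 12 C, 1 N.
Implicit hydrogens by atom environment:
  4 × C: 2 H each → 8
  3 × C (aromatic): 1 H each → 3
  3 × C (aromatic): no H
  2 × C: 3 H each → 6
  1 × N: 2 H
  Total hydrogens = 19.
Molecular formula: C12H19N

C12H19N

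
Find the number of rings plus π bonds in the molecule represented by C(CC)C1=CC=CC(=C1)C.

4

Molecular formula from the SMILES: C10H14.
DoU = (2C + 2 + N − H − X)/2 = (2·10 + 2 + 0 − 14 − 0)/2 = 8/2 = 4.
(Structurally: 1 ring(s) + 3 π bond(s) = 4.)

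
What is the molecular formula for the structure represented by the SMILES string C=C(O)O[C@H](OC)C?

C5H10O3

Heavy atoms from the SMILES: 5 C, 3 O.
Implicit hydrogens by atom environment:
  2 × C: 3 H each → 6
  2 × O: no H
  1 × C: 2 H
  1 × C: 1 H
  1 × C: no H
  1 × O: 1 H
  Total hydrogens = 10.
Molecular formula: C5H10O3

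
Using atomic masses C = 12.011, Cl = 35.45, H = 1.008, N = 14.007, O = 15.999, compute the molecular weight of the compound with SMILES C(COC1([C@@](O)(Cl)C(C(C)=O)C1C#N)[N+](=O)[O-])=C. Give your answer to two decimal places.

Molecular formula: C10H11ClN2O5.
M = 10×12.011 + 1×35.45 + 11×1.008 + 2×14.007 + 5×15.999 = 274.66 g/mol.

274.66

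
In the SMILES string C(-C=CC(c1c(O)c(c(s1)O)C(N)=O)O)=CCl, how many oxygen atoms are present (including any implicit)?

The symbol for oxygen appears 4 times in the SMILES.

4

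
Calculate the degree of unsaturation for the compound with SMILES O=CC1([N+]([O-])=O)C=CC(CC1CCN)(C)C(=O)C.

Molecular formula from the SMILES: C12H18N2O4.
DoU = (2C + 2 + N − H − X)/2 = (2·12 + 2 + 2 − 18 − 0)/2 = 10/2 = 5.
(Structurally: 1 ring(s) + 4 π bond(s) = 5.)

5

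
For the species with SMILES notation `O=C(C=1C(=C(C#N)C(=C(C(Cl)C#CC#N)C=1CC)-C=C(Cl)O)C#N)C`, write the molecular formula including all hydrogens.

C18H11Cl2N3O2

Heavy atoms from the SMILES: 18 C, 2 Cl, 3 N, 2 O.
Implicit hydrogens by atom environment:
  7 × C: no H
  6 × C (aromatic): no H
  3 × N: no H
  2 × C: 3 H each → 6
  2 × C: 1 H each → 2
  2 × Cl: no H
  1 × C: 2 H
  1 × O: 1 H
  1 × O: no H
  Total hydrogens = 11.
Molecular formula: C18H11Cl2N3O2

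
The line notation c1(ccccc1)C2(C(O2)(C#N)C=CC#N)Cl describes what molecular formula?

Heavy atoms from the SMILES: 12 C, 1 Cl, 2 N, 1 O.
Implicit hydrogens by atom environment:
  5 × C (aromatic): 1 H each → 5
  4 × C: no H
  2 × C: 1 H each → 2
  2 × N: no H
  1 × C (aromatic): no H
  1 × Cl: no H
  1 × O: no H
  Total hydrogens = 7.
Molecular formula: C12H7ClN2O

C12H7ClN2O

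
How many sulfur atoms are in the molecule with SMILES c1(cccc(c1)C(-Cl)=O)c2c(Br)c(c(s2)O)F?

1

The symbol for sulfur appears 1 time in the SMILES.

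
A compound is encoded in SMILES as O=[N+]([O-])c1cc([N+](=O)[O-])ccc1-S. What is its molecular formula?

Heavy atoms from the SMILES: 6 C, 2 N, 4 O, 1 S.
Implicit hydrogens by atom environment:
  3 × C (aromatic): 1 H each → 3
  3 × C (aromatic): no H
  2 × N (charge +1): no H
  2 × O: no H
  2 × O (charge -1): no H
  1 × S: 1 H
  Total hydrogens = 4.
Molecular formula: C6H4N2O4S

C6H4N2O4S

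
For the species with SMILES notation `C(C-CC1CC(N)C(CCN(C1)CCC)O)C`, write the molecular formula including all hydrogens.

C14H30N2O

Heavy atoms from the SMILES: 14 C, 2 N, 1 O.
Implicit hydrogens by atom environment:
  9 × C: 2 H each → 18
  3 × C: 1 H each → 3
  2 × C: 3 H each → 6
  1 × N: 2 H
  1 × N: no H
  1 × O: 1 H
  Total hydrogens = 30.
Molecular formula: C14H30N2O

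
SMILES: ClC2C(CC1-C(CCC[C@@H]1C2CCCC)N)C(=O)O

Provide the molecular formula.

Heavy atoms from the SMILES: 15 C, 1 Cl, 1 N, 2 O.
Implicit hydrogens by atom environment:
  7 × C: 2 H each → 14
  6 × C: 1 H each → 6
  1 × C: 3 H
  1 × C: no H
  1 × Cl: no H
  1 × N: 2 H
  1 × O: 1 H
  1 × O: no H
  Total hydrogens = 26.
Molecular formula: C15H26ClNO2

C15H26ClNO2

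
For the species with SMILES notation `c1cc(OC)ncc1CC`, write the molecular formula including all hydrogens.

C8H11NO

Heavy atoms from the SMILES: 8 C, 1 N, 1 O.
Implicit hydrogens by atom environment:
  3 × C (aromatic): 1 H each → 3
  2 × C: 3 H each → 6
  2 × C (aromatic): no H
  1 × C: 2 H
  1 × N (aromatic): no H
  1 × O: no H
  Total hydrogens = 11.
Molecular formula: C8H11NO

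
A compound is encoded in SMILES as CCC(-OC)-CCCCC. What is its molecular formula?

Heavy atoms from the SMILES: 9 C, 1 O.
Implicit hydrogens by atom environment:
  5 × C: 2 H each → 10
  3 × C: 3 H each → 9
  1 × C: 1 H
  1 × O: no H
  Total hydrogens = 20.
Molecular formula: C9H20O

C9H20O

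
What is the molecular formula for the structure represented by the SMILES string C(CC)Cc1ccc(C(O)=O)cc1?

C11H14O2

Heavy atoms from the SMILES: 11 C, 2 O.
Implicit hydrogens by atom environment:
  4 × C (aromatic): 1 H each → 4
  3 × C: 2 H each → 6
  2 × C (aromatic): no H
  1 × C: 3 H
  1 × C: no H
  1 × O: 1 H
  1 × O: no H
  Total hydrogens = 14.
Molecular formula: C11H14O2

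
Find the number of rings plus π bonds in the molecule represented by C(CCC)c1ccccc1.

Molecular formula from the SMILES: C10H14.
DoU = (2C + 2 + N − H − X)/2 = (2·10 + 2 + 0 − 14 − 0)/2 = 8/2 = 4.
(Structurally: 1 ring(s) + 3 π bond(s) = 4.)

4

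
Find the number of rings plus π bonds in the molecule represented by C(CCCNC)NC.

0

Molecular formula from the SMILES: C6H16N2.
DoU = (2C + 2 + N − H − X)/2 = (2·6 + 2 + 2 − 16 − 0)/2 = 0/2 = 0.
(Structurally: 0 ring(s) + 0 π bond(s) = 0.)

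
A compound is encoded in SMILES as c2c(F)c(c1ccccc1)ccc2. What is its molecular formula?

Heavy atoms from the SMILES: 12 C, 1 F.
Implicit hydrogens by atom environment:
  9 × C (aromatic): 1 H each → 9
  3 × C (aromatic): no H
  1 × F: no H
  Total hydrogens = 9.
Molecular formula: C12H9F

C12H9F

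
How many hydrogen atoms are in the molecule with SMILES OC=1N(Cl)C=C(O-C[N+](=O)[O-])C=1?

Hydrogens are implicit in SMILES; fill each atom to its normal valence:
  2 × C (aromatic): 1 H each → 2
  2 × C (aromatic): no H
  2 × O: no H
  1 × C: 2 H
  1 × Cl: no H
  1 × N (aromatic): no H
  1 × N (charge +1): no H
  1 × O: 1 H
  1 × O (charge -1): no H
  Total hydrogens = 5.

5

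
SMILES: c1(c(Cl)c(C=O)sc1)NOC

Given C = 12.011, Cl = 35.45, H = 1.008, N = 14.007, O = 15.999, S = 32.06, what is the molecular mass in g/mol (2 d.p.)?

Molecular formula: C6H6ClNO2S.
M = 6×12.011 + 1×35.45 + 6×1.008 + 1×14.007 + 2×15.999 + 1×32.06 = 191.63 g/mol.

191.63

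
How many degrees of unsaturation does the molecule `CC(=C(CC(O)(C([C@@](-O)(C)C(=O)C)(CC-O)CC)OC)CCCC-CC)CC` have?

2

Molecular formula from the SMILES: C23H44O5.
DoU = (2C + 2 + N − H − X)/2 = (2·23 + 2 + 0 − 44 − 0)/2 = 4/2 = 2.
(Structurally: 0 ring(s) + 2 π bond(s) = 2.)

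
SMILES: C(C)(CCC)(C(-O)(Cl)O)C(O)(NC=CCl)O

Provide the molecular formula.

Heavy atoms from the SMILES: 9 C, 2 Cl, 1 N, 4 O.
Implicit hydrogens by atom environment:
  4 × O: 1 H each → 4
  3 × C: no H
  2 × C: 3 H each → 6
  2 × C: 2 H each → 4
  2 × C: 1 H each → 2
  2 × Cl: no H
  1 × N: 1 H
  Total hydrogens = 17.
Molecular formula: C9H17Cl2NO4

C9H17Cl2NO4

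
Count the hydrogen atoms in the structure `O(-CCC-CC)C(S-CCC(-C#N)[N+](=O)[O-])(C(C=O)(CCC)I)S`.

Hydrogens are implicit in SMILES; fill each atom to its normal valence:
  8 × C: 2 H each → 16
  3 × C: no H
  3 × O: no H
  2 × C: 3 H each → 6
  2 × C: 1 H each → 2
  1 × I: no H
  1 × N: no H
  1 × N (charge +1): no H
  1 × O (charge -1): no H
  1 × S: 1 H
  1 × S: no H
  Total hydrogens = 25.

25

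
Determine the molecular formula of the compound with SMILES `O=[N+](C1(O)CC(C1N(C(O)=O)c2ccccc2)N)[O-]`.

C11H13N3O5

Heavy atoms from the SMILES: 11 C, 3 N, 5 O.
Implicit hydrogens by atom environment:
  5 × C (aromatic): 1 H each → 5
  2 × C: 1 H each → 2
  2 × C: no H
  2 × O: 1 H each → 2
  2 × O: no H
  1 × C: 2 H
  1 × C (aromatic): no H
  1 × N: 2 H
  1 × N: no H
  1 × N (charge +1): no H
  1 × O (charge -1): no H
  Total hydrogens = 13.
Molecular formula: C11H13N3O5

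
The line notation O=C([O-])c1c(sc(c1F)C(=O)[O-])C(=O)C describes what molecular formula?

Heavy atoms from the SMILES: 8 C, 1 F, 5 O, 1 S.
Implicit hydrogens by atom environment:
  4 × C (aromatic): no H
  3 × C: no H
  3 × O: no H
  2 × O (charge -1): no H
  1 × C: 3 H
  1 × F: no H
  1 × S (aromatic): no H
  Total hydrogens = 3.
Net charge -2.
Molecular formula: [C8H3FO5S]2-

[C8H3FO5S]2-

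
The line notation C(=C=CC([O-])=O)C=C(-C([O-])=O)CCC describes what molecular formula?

[C10H10O4]2-

Heavy atoms from the SMILES: 10 C, 4 O.
Implicit hydrogens by atom environment:
  4 × C: no H
  3 × C: 1 H each → 3
  2 × C: 2 H each → 4
  2 × O: no H
  2 × O (charge -1): no H
  1 × C: 3 H
  Total hydrogens = 10.
Net charge -2.
Molecular formula: [C10H10O4]2-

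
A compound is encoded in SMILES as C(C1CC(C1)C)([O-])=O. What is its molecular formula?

C6H9O2-

Heavy atoms from the SMILES: 6 C, 2 O.
Implicit hydrogens by atom environment:
  2 × C: 2 H each → 4
  2 × C: 1 H each → 2
  1 × C: 3 H
  1 × C: no H
  1 × O: no H
  1 × O (charge -1): no H
  Total hydrogens = 9.
Net charge -1.
Molecular formula: C6H9O2-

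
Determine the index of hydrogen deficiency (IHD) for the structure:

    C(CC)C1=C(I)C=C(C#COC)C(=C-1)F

6

Molecular formula from the SMILES: C12H12FIO.
DoU = (2C + 2 + N − H − X)/2 = (2·12 + 2 + 0 − 12 − 2)/2 = 12/2 = 6.
(Structurally: 1 ring(s) + 5 π bond(s) = 6.)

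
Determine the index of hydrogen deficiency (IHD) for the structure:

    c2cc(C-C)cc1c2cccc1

Molecular formula from the SMILES: C12H12.
DoU = (2C + 2 + N − H − X)/2 = (2·12 + 2 + 0 − 12 − 0)/2 = 14/2 = 7.
(Structurally: 2 ring(s) + 5 π bond(s) = 7.)

7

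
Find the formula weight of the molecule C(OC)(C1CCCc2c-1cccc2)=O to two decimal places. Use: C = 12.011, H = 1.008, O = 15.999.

Molecular formula: C12H14O2.
M = 12×12.011 + 14×1.008 + 2×15.999 = 190.24 g/mol.

190.24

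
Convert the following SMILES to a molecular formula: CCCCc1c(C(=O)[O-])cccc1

Heavy atoms from the SMILES: 11 C, 2 O.
Implicit hydrogens by atom environment:
  4 × C (aromatic): 1 H each → 4
  3 × C: 2 H each → 6
  2 × C (aromatic): no H
  1 × C: 3 H
  1 × C: no H
  1 × O: no H
  1 × O (charge -1): no H
  Total hydrogens = 13.
Net charge -1.
Molecular formula: C11H13O2-

C11H13O2-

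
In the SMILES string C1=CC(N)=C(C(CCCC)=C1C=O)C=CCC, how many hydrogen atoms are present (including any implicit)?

Hydrogens are implicit in SMILES; fill each atom to its normal valence:
  4 × C: 2 H each → 8
  4 × C (aromatic): no H
  3 × C: 1 H each → 3
  2 × C: 3 H each → 6
  2 × C (aromatic): 1 H each → 2
  1 × N: 2 H
  1 × O: no H
  Total hydrogens = 21.

21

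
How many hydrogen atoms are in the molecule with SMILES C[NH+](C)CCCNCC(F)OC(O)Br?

19

Hydrogens are implicit in SMILES; fill each atom to its normal valence:
  4 × C: 2 H each → 8
  2 × C: 3 H each → 6
  2 × C: 1 H each → 2
  1 × Br: no H
  1 × F: no H
  1 × N: 1 H
  1 × N (charge +1): 1 H
  1 × O: 1 H
  1 × O: no H
  Total hydrogens = 19.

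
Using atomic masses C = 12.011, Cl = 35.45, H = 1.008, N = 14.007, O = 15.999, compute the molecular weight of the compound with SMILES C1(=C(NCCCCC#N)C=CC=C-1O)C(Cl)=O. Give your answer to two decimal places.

Molecular formula: C12H13ClN2O2.
M = 12×12.011 + 1×35.45 + 13×1.008 + 2×14.007 + 2×15.999 = 252.70 g/mol.

252.70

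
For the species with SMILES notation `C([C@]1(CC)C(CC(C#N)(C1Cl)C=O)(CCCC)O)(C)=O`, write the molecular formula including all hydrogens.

C15H22ClNO3

Heavy atoms from the SMILES: 15 C, 1 Cl, 1 N, 3 O.
Implicit hydrogens by atom environment:
  5 × C: 2 H each → 10
  5 × C: no H
  3 × C: 3 H each → 9
  2 × C: 1 H each → 2
  2 × O: no H
  1 × Cl: no H
  1 × N: no H
  1 × O: 1 H
  Total hydrogens = 22.
Molecular formula: C15H22ClNO3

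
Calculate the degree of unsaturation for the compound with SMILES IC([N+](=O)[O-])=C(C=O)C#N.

5

Molecular formula from the SMILES: C4HIN2O3.
DoU = (2C + 2 + N − H − X)/2 = (2·4 + 2 + 2 − 1 − 1)/2 = 10/2 = 5.
(Structurally: 0 ring(s) + 5 π bond(s) = 5.)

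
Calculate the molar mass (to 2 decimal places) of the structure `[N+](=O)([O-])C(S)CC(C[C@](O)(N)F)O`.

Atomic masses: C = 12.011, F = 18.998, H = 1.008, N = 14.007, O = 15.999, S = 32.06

214.21

Molecular formula: C5H11FN2O4S.
M = 5×12.011 + 1×18.998 + 11×1.008 + 2×14.007 + 4×15.999 + 1×32.06 = 214.21 g/mol.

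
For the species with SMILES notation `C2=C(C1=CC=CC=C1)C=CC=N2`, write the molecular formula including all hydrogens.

Heavy atoms from the SMILES: 11 C, 1 N.
Implicit hydrogens by atom environment:
  9 × C (aromatic): 1 H each → 9
  2 × C (aromatic): no H
  1 × N (aromatic): no H
  Total hydrogens = 9.
Molecular formula: C11H9N

C11H9N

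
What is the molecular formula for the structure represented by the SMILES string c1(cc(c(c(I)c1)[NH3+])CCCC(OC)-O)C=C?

Heavy atoms from the SMILES: 13 C, 1 I, 1 N, 2 O.
Implicit hydrogens by atom environment:
  4 × C: 2 H each → 8
  4 × C (aromatic): no H
  2 × C (aromatic): 1 H each → 2
  2 × C: 1 H each → 2
  1 × C: 3 H
  1 × I: no H
  1 × N (charge +1): 3 H
  1 × O: 1 H
  1 × O: no H
  Total hydrogens = 19.
Net charge +1.
Molecular formula: C13H19INO2+

C13H19INO2+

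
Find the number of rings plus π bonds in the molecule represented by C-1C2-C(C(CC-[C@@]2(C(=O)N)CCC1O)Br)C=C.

Molecular formula from the SMILES: C13H20BrNO2.
DoU = (2C + 2 + N − H − X)/2 = (2·13 + 2 + 1 − 20 − 1)/2 = 8/2 = 4.
(Structurally: 2 ring(s) + 2 π bond(s) = 4.)

4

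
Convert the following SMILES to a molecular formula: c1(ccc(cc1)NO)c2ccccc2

Heavy atoms from the SMILES: 12 C, 1 N, 1 O.
Implicit hydrogens by atom environment:
  9 × C (aromatic): 1 H each → 9
  3 × C (aromatic): no H
  1 × N: 1 H
  1 × O: 1 H
  Total hydrogens = 11.
Molecular formula: C12H11NO

C12H11NO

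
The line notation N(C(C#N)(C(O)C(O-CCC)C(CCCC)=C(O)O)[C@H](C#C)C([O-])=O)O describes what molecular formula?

Heavy atoms from the SMILES: 17 C, 2 N, 7 O.
Implicit hydrogens by atom environment:
  6 × C: no H
  5 × C: 2 H each → 10
  4 × C: 1 H each → 4
  4 × O: 1 H each → 4
  2 × C: 3 H each → 6
  2 × O: no H
  1 × N: 1 H
  1 × N: no H
  1 × O (charge -1): no H
  Total hydrogens = 25.
Net charge -1.
Molecular formula: C17H25N2O7-

C17H25N2O7-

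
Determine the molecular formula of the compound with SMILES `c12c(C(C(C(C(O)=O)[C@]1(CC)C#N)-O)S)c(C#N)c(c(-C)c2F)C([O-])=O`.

Heavy atoms from the SMILES: 17 C, 1 F, 2 N, 5 O, 1 S.
Implicit hydrogens by atom environment:
  6 × C (aromatic): no H
  5 × C: no H
  3 × C: 1 H each → 3
  2 × C: 3 H each → 6
  2 × N: no H
  2 × O: 1 H each → 2
  2 × O: no H
  1 × C: 2 H
  1 × F: no H
  1 × O (charge -1): no H
  1 × S: 1 H
  Total hydrogens = 14.
Net charge -1.
Molecular formula: C17H14FN2O5S-

C17H14FN2O5S-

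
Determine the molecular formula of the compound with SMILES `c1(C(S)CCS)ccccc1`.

Heavy atoms from the SMILES: 9 C, 2 S.
Implicit hydrogens by atom environment:
  5 × C (aromatic): 1 H each → 5
  2 × C: 2 H each → 4
  2 × S: 1 H each → 2
  1 × C: 1 H
  1 × C (aromatic): no H
  Total hydrogens = 12.
Molecular formula: C9H12S2

C9H12S2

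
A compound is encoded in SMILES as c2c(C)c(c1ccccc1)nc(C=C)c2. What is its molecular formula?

Heavy atoms from the SMILES: 14 C, 1 N.
Implicit hydrogens by atom environment:
  7 × C (aromatic): 1 H each → 7
  4 × C (aromatic): no H
  1 × C: 3 H
  1 × C: 2 H
  1 × C: 1 H
  1 × N (aromatic): no H
  Total hydrogens = 13.
Molecular formula: C14H13N

C14H13N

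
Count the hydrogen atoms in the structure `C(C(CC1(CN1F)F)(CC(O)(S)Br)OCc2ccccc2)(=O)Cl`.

Hydrogens are implicit in SMILES; fill each atom to its normal valence:
  5 × C (aromatic): 1 H each → 5
  4 × C: 2 H each → 8
  4 × C: no H
  2 × F: no H
  2 × O: no H
  1 × Br: no H
  1 × C (aromatic): no H
  1 × Cl: no H
  1 × N: no H
  1 × O: 1 H
  1 × S: 1 H
  Total hydrogens = 15.

15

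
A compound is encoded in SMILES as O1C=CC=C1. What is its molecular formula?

C4H4O

Heavy atoms from the SMILES: 4 C, 1 O.
Implicit hydrogens by atom environment:
  4 × C (aromatic): 1 H each → 4
  1 × O (aromatic): no H
  Total hydrogens = 4.
Molecular formula: C4H4O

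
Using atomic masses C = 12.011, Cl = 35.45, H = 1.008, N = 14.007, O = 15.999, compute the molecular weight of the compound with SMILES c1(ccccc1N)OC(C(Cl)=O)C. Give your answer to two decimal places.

Molecular formula: C9H10ClNO2.
M = 9×12.011 + 1×35.45 + 10×1.008 + 1×14.007 + 2×15.999 = 199.63 g/mol.

199.63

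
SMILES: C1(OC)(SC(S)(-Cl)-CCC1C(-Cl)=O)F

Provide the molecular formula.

C7H9Cl2FO2S2

Heavy atoms from the SMILES: 7 C, 2 Cl, 1 F, 2 O, 2 S.
Implicit hydrogens by atom environment:
  3 × C: no H
  2 × C: 2 H each → 4
  2 × Cl: no H
  2 × O: no H
  1 × C: 3 H
  1 × C: 1 H
  1 × F: no H
  1 × S: 1 H
  1 × S: no H
  Total hydrogens = 9.
Molecular formula: C7H9Cl2FO2S2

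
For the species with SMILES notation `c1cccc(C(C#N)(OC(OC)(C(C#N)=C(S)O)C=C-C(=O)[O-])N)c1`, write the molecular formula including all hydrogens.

Heavy atoms from the SMILES: 16 C, 3 N, 5 O, 1 S.
Implicit hydrogens by atom environment:
  7 × C: no H
  5 × C (aromatic): 1 H each → 5
  3 × O: no H
  2 × C: 1 H each → 2
  2 × N: no H
  1 × C: 3 H
  1 × C (aromatic): no H
  1 × N: 2 H
  1 × O: 1 H
  1 × O (charge -1): no H
  1 × S: 1 H
  Total hydrogens = 14.
Net charge -1.
Molecular formula: C16H14N3O5S-

C16H14N3O5S-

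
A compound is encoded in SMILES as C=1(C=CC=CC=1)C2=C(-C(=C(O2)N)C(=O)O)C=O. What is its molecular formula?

Heavy atoms from the SMILES: 12 C, 1 N, 4 O.
Implicit hydrogens by atom environment:
  5 × C (aromatic): 1 H each → 5
  5 × C (aromatic): no H
  2 × O: no H
  1 × C: 1 H
  1 × C: no H
  1 × N: 2 H
  1 × O: 1 H
  1 × O (aromatic): no H
  Total hydrogens = 9.
Molecular formula: C12H9NO4

C12H9NO4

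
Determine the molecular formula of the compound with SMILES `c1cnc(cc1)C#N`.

C6H4N2

Heavy atoms from the SMILES: 6 C, 2 N.
Implicit hydrogens by atom environment:
  4 × C (aromatic): 1 H each → 4
  1 × C (aromatic): no H
  1 × C: no H
  1 × N (aromatic): no H
  1 × N: no H
  Total hydrogens = 4.
Molecular formula: C6H4N2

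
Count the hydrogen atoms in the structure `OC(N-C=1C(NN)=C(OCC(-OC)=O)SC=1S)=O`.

11

Hydrogens are implicit in SMILES; fill each atom to its normal valence:
  4 × C (aromatic): no H
  4 × O: no H
  2 × C: no H
  2 × N: 1 H each → 2
  1 × C: 3 H
  1 × C: 2 H
  1 × N: 2 H
  1 × O: 1 H
  1 × S: 1 H
  1 × S (aromatic): no H
  Total hydrogens = 11.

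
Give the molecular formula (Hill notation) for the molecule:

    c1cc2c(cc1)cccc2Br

C10H7Br

Heavy atoms from the SMILES: 1 Br, 10 C.
Implicit hydrogens by atom environment:
  7 × C (aromatic): 1 H each → 7
  3 × C (aromatic): no H
  1 × Br: no H
  Total hydrogens = 7.
Molecular formula: C10H7Br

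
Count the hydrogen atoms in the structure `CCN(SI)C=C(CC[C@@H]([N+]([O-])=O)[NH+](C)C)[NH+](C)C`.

Hydrogens are implicit in SMILES; fill each atom to its normal valence:
  5 × C: 3 H each → 15
  3 × C: 2 H each → 6
  2 × C: 1 H each → 2
  2 × N (charge +1): 1 H each → 2
  1 × C: no H
  1 × I: no H
  1 × N: no H
  1 × N (charge +1): no H
  1 × O: no H
  1 × O (charge -1): no H
  1 × S: no H
  Total hydrogens = 25.

25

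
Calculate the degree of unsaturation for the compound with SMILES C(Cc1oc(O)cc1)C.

Molecular formula from the SMILES: C7H10O2.
DoU = (2C + 2 + N − H − X)/2 = (2·7 + 2 + 0 − 10 − 0)/2 = 6/2 = 3.
(Structurally: 1 ring(s) + 2 π bond(s) = 3.)

3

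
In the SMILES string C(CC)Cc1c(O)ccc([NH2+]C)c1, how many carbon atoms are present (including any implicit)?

The symbol for carbon appears 11 times in the SMILES. Lowercase c denotes aromatic carbon and counts toward C.

11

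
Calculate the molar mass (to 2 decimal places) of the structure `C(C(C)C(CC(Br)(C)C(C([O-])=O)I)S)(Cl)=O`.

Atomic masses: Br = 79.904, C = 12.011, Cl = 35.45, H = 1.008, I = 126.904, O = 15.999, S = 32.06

442.51

Molecular formula: C9H12BrClIO3S-.
M = 1×79.904 + 9×12.011 + 1×35.45 + 12×1.008 + 1×126.904 + 3×15.999 + 1×32.06 = 442.51 g/mol.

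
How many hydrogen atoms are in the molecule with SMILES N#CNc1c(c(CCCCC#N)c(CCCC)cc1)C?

23

Hydrogens are implicit in SMILES; fill each atom to its normal valence:
  7 × C: 2 H each → 14
  4 × C (aromatic): no H
  2 × C: 3 H each → 6
  2 × C (aromatic): 1 H each → 2
  2 × C: no H
  2 × N: no H
  1 × N: 1 H
  Total hydrogens = 23.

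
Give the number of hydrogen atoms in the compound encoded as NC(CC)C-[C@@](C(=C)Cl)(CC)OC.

Hydrogens are implicit in SMILES; fill each atom to its normal valence:
  4 × C: 2 H each → 8
  3 × C: 3 H each → 9
  2 × C: no H
  1 × C: 1 H
  1 × Cl: no H
  1 × N: 2 H
  1 × O: no H
  Total hydrogens = 20.

20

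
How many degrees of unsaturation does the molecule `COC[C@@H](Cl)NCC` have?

0

Molecular formula from the SMILES: C5H12ClNO.
DoU = (2C + 2 + N − H − X)/2 = (2·5 + 2 + 1 − 12 − 1)/2 = 0/2 = 0.
(Structurally: 0 ring(s) + 0 π bond(s) = 0.)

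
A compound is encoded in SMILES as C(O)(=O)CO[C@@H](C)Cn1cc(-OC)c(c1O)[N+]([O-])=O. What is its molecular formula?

C10H14N2O7

Heavy atoms from the SMILES: 10 C, 2 N, 7 O.
Implicit hydrogens by atom environment:
  4 × O: no H
  3 × C (aromatic): no H
  2 × C: 3 H each → 6
  2 × C: 2 H each → 4
  2 × O: 1 H each → 2
  1 × C (aromatic): 1 H
  1 × C: 1 H
  1 × C: no H
  1 × N (aromatic): no H
  1 × N (charge +1): no H
  1 × O (charge -1): no H
  Total hydrogens = 14.
Molecular formula: C10H14N2O7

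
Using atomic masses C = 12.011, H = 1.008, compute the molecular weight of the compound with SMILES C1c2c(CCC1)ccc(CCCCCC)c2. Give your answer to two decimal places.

Molecular formula: C16H24.
M = 16×12.011 + 24×1.008 = 216.37 g/mol.

216.37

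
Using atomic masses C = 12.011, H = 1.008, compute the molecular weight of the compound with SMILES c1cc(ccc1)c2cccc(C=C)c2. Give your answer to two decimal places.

180.25

Molecular formula: C14H12.
M = 14×12.011 + 12×1.008 = 180.25 g/mol.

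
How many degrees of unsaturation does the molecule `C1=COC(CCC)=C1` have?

Molecular formula from the SMILES: C7H10O.
DoU = (2C + 2 + N − H − X)/2 = (2·7 + 2 + 0 − 10 − 0)/2 = 6/2 = 3.
(Structurally: 1 ring(s) + 2 π bond(s) = 3.)

3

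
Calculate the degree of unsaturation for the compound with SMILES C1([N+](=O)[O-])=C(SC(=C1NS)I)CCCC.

4

Molecular formula from the SMILES: C8H11IN2O2S2.
DoU = (2C + 2 + N − H − X)/2 = (2·8 + 2 + 2 − 11 − 1)/2 = 8/2 = 4.
(Structurally: 1 ring(s) + 3 π bond(s) = 4.)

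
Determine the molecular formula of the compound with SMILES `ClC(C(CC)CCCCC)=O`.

C9H17ClO

Heavy atoms from the SMILES: 9 C, 1 Cl, 1 O.
Implicit hydrogens by atom environment:
  5 × C: 2 H each → 10
  2 × C: 3 H each → 6
  1 × C: 1 H
  1 × C: no H
  1 × Cl: no H
  1 × O: no H
  Total hydrogens = 17.
Molecular formula: C9H17ClO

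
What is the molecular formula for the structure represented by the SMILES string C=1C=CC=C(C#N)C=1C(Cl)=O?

C8H4ClNO

Heavy atoms from the SMILES: 8 C, 1 Cl, 1 N, 1 O.
Implicit hydrogens by atom environment:
  4 × C (aromatic): 1 H each → 4
  2 × C (aromatic): no H
  2 × C: no H
  1 × Cl: no H
  1 × N: no H
  1 × O: no H
  Total hydrogens = 4.
Molecular formula: C8H4ClNO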